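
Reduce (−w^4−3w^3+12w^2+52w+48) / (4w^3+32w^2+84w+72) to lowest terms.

(−w^2+2w+8)/(4w+12)

Euclidean algorithm in ℚ[w]:
  −w^4−3w^3+12w^2+52w+48 = (−(1/4)w+5/4)(4w^3+32w^2+84w+72) + (−7w^2−35w−42)
  4w^3+32w^2+84w+72 = (−(4/7)w−12/7)(−7w^2−35w−42) + (0)
Last nonzero remainder: −7w^2−35w−42. Dividing through by −7 gives the monic gcd w^2+5w+6.
Cancel w^2+5w+6 from numerator and denominator to get the reduced form.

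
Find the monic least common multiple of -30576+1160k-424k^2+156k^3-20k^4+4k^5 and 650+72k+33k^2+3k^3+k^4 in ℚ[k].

-191100+30182k-11164k^2+1583k^3-348k^4+79k^5-8k^6+k^7

By polynomial division,
  4k^5-20k^4+156k^3-424k^2+1160k-30576 = (4k-32)(k^4+3k^3+33k^2+72k+650) + (120k^3+344k^2+864k-9776)
  k^4+3k^3+33k^2+72k+650 = ((1/120)k+1/900)(120k^3+344k^2+864k-9776) + ((5719/225)k^2+(11438/75)k+148694/225)
  120k^3+344k^2+864k-9776 = ((27000/5719)k-84600/5719)((5719/225)k^2+(11438/75)k+148694/225) + (0)
Last nonzero remainder: (5719/225)k^2+(11438/75)k+148694/225. Dividing through by 5719/225 gives the monic gcd k^2+6k+26.
Then lcm(f, g) = f·g / gcd(f, g); expanding and making the result monic gives the answer.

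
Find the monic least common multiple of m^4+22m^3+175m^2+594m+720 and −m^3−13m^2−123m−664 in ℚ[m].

m^6+27m^5+368m^4+3295m^3+18215m^2+52902m+59760

Apply the Euclidean algorithm:
  m^4+22m^3+175m^2+594m+720 = (−m−9)(−m^3−13m^2−123m−664) + (−65m^2−1177m−5256)
  −m^3−13m^2−123m−664 = ((1/65)m−332/4225)(−65m^2−1177m−5256) + (−(568799/4225)m−4550392/4225)
  −65m^2−1177m−5256 = ((274625/568799)m+2775825/568799)(−(568799/4225)m−4550392/4225) + (0)
Last nonzero remainder: −(568799/4225)m−4550392/4225. Dividing through by −568799/4225 gives the monic gcd m+8.
Then lcm(f, g) = f·g / gcd(f, g); expanding and making the result monic gives the answer.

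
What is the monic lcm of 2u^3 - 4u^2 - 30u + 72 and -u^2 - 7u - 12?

Repeated division with remainder:
  2u^3 - 4u^2 - 30u + 72 = (-2u + 18)(-u^2 - 7u - 12) + (72u + 288)
  -u^2 - 7u - 12 = (-(1/72)u - 1/24)(72u + 288) + (0)
Last nonzero remainder: 72u + 288. Dividing through by 72 gives the monic gcd u + 4.
Then lcm(f, g) = f·g / gcd(f, g); expanding and making the result monic gives the answer.

u^4 + u^3 - 21u^2 - 9u + 108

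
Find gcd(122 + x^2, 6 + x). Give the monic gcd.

Apply the Euclidean algorithm:
  x^2 + 122 = (x - 6)(x + 6) + (158)
  x + 6 = ((1/158)x + 3/79)(158) + (0)
The last nonzero remainder is the constant 158, so the polynomials are coprime and gcd = 1.

1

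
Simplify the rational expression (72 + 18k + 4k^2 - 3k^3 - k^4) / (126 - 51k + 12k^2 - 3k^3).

Euclidean algorithm in ℚ[k]:
  -k^4 - 3k^3 + 4k^2 + 18k + 72 = ((1/3)k + 7/3)(-3k^3 + 12k^2 - 51k + 126) + (-7k^2 + 95k - 222)
  -3k^3 + 12k^2 - 51k + 126 = ((3/7)k + 201/49)(-7k^2 + 95k - 222) + (-(16932/49)k + 50796/49)
  -7k^2 + 95k - 222 = ((343/16932)k - 1813/8466)(-(16932/49)k + 50796/49) + (0)
Last nonzero remainder: -(16932/49)k + 50796/49. Dividing through by -16932/49 gives the monic gcd k - 3.
Cancel k - 3 from numerator and denominator to get the reduced form.

(24 + 14k + 6k^2 + k^3)/(42 - 3k + 3k^2)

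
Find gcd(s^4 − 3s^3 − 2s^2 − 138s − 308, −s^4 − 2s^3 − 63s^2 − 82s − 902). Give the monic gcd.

By polynomial division,
  s^4 − 3s^3 − 2s^2 − 138s − 308 = (−1)(−s^4 − 2s^3 − 63s^2 − 82s − 902) + (−5s^3 − 65s^2 − 220s − 1210)
  −s^4 − 2s^3 − 63s^2 − 82s − 902 = ((1/5)s − 11/5)(−5s^3 − 65s^2 − 220s − 1210) + (−162s^2 − 324s − 3564)
  −5s^3 − 65s^2 − 220s − 1210 = ((5/162)s + 55/162)(−162s^2 − 324s − 3564) + (0)
Last nonzero remainder: −162s^2 − 324s − 3564. Dividing through by −162 gives the monic gcd s^2 + 2s + 22.

s^2 + 2s + 22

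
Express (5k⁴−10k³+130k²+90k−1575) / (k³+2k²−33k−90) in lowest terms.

(5k³−25k²+205k−525)/(k²−k−30)

By polynomial division,
  5k⁴−10k³+130k²+90k−1575 = (5k−20)(k³+2k²−33k−90) + (335k²−120k−3375)
  k³+2k²−33k−90 = ((1/335)k+158/22445)(335k²−120k−3375) + (−(99120/4489)k−297360/4489)
  335k²−120k−3375 = (−(300763/19824)k+336675/6608)(−(99120/4489)k−297360/4489) + (0)
Last nonzero remainder: −(99120/4489)k−297360/4489. Dividing through by −99120/4489 gives the monic gcd k+3.
Cancel k+3 from numerator and denominator to get the reduced form.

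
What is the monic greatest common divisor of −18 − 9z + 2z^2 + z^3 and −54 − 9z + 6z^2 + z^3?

−9 + z^2

By polynomial division,
  z^3 + 2z^2 − 9z − 18 = (z^3 + 6z^2 − 9z − 54) + (−4z^2 + 36)
  z^3 + 6z^2 − 9z − 54 = (−(1/4)z − 3/2)(−4z^2 + 36) + (0)
Last nonzero remainder: −4z^2 + 36. Dividing through by −4 gives the monic gcd z^2 − 9.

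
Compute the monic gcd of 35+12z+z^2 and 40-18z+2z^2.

Apply the Euclidean algorithm:
  z^2+12z+35 = (1/2)(2z^2-18z+40) + (21z+15)
  2z^2-18z+40 = ((2/21)z-136/147)(21z+15) + (2640/49)
  21z+15 = ((343/880)z+49/176)(2640/49) + (0)
The last nonzero remainder is the constant 2640/49, so the polynomials are coprime and gcd = 1.

1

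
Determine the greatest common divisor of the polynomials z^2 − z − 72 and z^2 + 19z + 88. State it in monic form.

z + 8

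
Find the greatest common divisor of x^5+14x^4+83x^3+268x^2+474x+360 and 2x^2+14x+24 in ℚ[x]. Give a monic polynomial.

x^2+7x+12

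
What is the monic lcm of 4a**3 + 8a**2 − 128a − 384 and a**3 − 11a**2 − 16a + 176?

a**5 − 13a**4 − 18a**3 + 472a**2 + 32a − 4224

Euclidean algorithm in ℚ[a]:
  4a**3 + 8a**2 − 128a − 384 = (4)(a**3 − 11a**2 − 16a + 176) + (52a**2 − 64a − 1088)
  a**3 − 11a**2 − 16a + 176 = ((1/52)a − 127/676)(52a**2 − 64a − 1088) + (−(1200/169)a − 4800/169)
  52a**2 − 64a − 1088 = (−(2197/300)a + 2873/75)(−(1200/169)a − 4800/169) + (0)
Last nonzero remainder: −(1200/169)a − 4800/169. Dividing through by −1200/169 gives the monic gcd a + 4.
Then lcm(f, g) = f·g / gcd(f, g); expanding and making the result monic gives the answer.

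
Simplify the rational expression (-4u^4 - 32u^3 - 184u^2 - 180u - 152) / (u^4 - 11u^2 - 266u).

(-4u^2 - 4u - 4)/(u^2 - 7u)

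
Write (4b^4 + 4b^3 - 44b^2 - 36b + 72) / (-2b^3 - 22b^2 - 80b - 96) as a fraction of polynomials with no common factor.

(-2b^3 + 4b^2 + 10b - 12)/(b^2 + 8b + 16)

Apply the Euclidean algorithm:
  4b^4 + 4b^3 - 44b^2 - 36b + 72 = (-2b + 20)(-2b^3 - 22b^2 - 80b - 96) + (236b^2 + 1372b + 1992)
  -2b^3 - 22b^2 - 80b - 96 = (-(1/118)b - 153/3481)(236b^2 + 1372b + 1992) + (-(9800/3481)b - 29400/3481)
  236b^2 + 1372b + 1992 = (-(205379/2450)b - 288923/1225)(-(9800/3481)b - 29400/3481) + (0)
Last nonzero remainder: -(9800/3481)b - 29400/3481. Dividing through by -9800/3481 gives the monic gcd b + 3.
Cancel b + 3 from numerator and denominator to get the reduced form.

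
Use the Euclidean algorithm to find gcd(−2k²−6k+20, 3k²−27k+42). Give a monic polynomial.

Repeated division with remainder:
  −2k²−6k+20 = (−2/3)(3k²−27k+42) + (−24k+48)
  3k²−27k+42 = (−(1/8)k+7/8)(−24k+48) + (0)
Last nonzero remainder: −24k+48. Dividing through by −24 gives the monic gcd k−2.

k−2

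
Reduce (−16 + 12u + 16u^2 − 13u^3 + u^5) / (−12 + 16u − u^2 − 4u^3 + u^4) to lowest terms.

By polynomial division,
  u^5 − 13u^3 + 16u^2 + 12u − 16 = (u + 4)(u^4 − 4u^3 − u^2 + 16u − 12) + (4u^3 + 4u^2 − 40u + 32)
  u^4 − 4u^3 − u^2 + 16u − 12 = ((1/4)u − 5/4)(4u^3 + 4u^2 − 40u + 32) + (14u^2 − 42u + 28)
  4u^3 + 4u^2 − 40u + 32 = ((2/7)u + 8/7)(14u^2 − 42u + 28) + (0)
Last nonzero remainder: 14u^2 − 42u + 28. Dividing through by 14 gives the monic gcd u^2 − 3u + 2.
Cancel u^2 − 3u + 2 from numerator and denominator to get the reduced form.

(−8 − 6u + 3u^2 + u^3)/(−6 − u + u^2)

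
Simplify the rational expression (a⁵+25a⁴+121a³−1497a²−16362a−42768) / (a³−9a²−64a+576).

(a³+26a²+219a+594)/(a−8)

Repeated division with remainder:
  a⁵+25a⁴+121a³−1497a²−16362a−42768 = (a²+34a+491)(a³−9a²−64a+576) + (4522a²−4522a−325584)
  a³−9a²−64a+576 = ((1/4522)a−4/2261)(4522a²−4522a−325584) + (0)
Last nonzero remainder: 4522a²−4522a−325584. Dividing through by 4522 gives the monic gcd a²−a−72.
Cancel a²−a−72 from numerator and denominator to get the reduced form.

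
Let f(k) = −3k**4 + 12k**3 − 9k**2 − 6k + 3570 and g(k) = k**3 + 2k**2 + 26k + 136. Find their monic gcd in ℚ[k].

Euclidean algorithm in ℚ[k]:
  −3k**4 + 12k**3 − 9k**2 − 6k + 3570 = (−3k + 18)(k**3 + 2k**2 + 26k + 136) + (33k**2 − 66k + 1122)
  k**3 + 2k**2 + 26k + 136 = ((1/33)k + 4/33)(33k**2 − 66k + 1122) + (0)
Last nonzero remainder: 33k**2 − 66k + 1122. Dividing through by 33 gives the monic gcd k**2 − 2k + 34.

k**2 − 2k + 34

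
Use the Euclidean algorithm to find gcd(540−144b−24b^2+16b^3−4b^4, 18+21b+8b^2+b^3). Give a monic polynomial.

3+b

Apply the Euclidean algorithm:
  −4b^4+16b^3−24b^2−144b+540 = (−4b+48)(b^3+8b^2+21b+18) + (−324b^2−1080b−324)
  b^3+8b^2+21b+18 = (−(1/324)b−7/486)(−324b^2−1080b−324) + ((40/9)b+40/3)
  −324b^2−1080b−324 = (−(729/10)b−243/10)((40/9)b+40/3) + (0)
Last nonzero remainder: (40/9)b+40/3. Dividing through by 40/9 gives the monic gcd b+3.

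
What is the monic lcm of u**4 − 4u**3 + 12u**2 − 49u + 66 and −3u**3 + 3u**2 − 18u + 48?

u**6 − 3u**5 + 16u**4 − 69u**3 + 113u**2 − 326u + 528

Apply the Euclidean algorithm:
  u**4 − 4u**3 + 12u**2 − 49u + 66 = (−(1/3)u + 1)(−3u**3 + 3u**2 − 18u + 48) + (3u**2 − 15u + 18)
  −3u**3 + 3u**2 − 18u + 48 = (−u − 4)(3u**2 − 15u + 18) + (−60u + 120)
  3u**2 − 15u + 18 = (−(1/20)u + 3/20)(−60u + 120) + (0)
Last nonzero remainder: −60u + 120. Dividing through by −60 gives the monic gcd u − 2.
Then lcm(f, g) = f·g / gcd(f, g); expanding and making the result monic gives the answer.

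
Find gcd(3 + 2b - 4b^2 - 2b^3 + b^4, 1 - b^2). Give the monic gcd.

Euclidean algorithm in ℚ[b]:
  b^4 - 2b^3 - 4b^2 + 2b + 3 = (-b^2 + 2b + 3)(-b^2 + 1) + (0)
Last nonzero remainder: -b^2 + 1. Dividing through by -1 gives the monic gcd b^2 - 1.

-1 + b^2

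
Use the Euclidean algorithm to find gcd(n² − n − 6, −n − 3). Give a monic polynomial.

1

Apply the Euclidean algorithm:
  n² − n − 6 = (−n + 4)(−n − 3) + (6)
  −n − 3 = (−(1/6)n − 1/2)(6) + (0)
The last nonzero remainder is the constant 6, so the polynomials are coprime and gcd = 1.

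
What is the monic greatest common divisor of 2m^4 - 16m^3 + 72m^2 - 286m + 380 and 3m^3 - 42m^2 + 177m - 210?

Apply the Euclidean algorithm:
  2m^4 - 16m^3 + 72m^2 - 286m + 380 = ((2/3)m + 4)(3m^3 - 42m^2 + 177m - 210) + (122m^2 - 854m + 1220)
  3m^3 - 42m^2 + 177m - 210 = ((3/122)m - 21/122)(122m^2 - 854m + 1220) + (0)
Last nonzero remainder: 122m^2 - 854m + 1220. Dividing through by 122 gives the monic gcd m^2 - 7m + 10.

m^2 - 7m + 10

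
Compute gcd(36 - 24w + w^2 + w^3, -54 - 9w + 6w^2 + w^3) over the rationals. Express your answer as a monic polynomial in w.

-18 + 3w + w^2

By polynomial division,
  w^3 + w^2 - 24w + 36 = (w^3 + 6w^2 - 9w - 54) + (-5w^2 - 15w + 90)
  w^3 + 6w^2 - 9w - 54 = (-(1/5)w - 3/5)(-5w^2 - 15w + 90) + (0)
Last nonzero remainder: -5w^2 - 15w + 90. Dividing through by -5 gives the monic gcd w^2 + 3w - 18.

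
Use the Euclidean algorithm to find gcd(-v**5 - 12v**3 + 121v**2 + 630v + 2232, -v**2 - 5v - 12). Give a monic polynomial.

By polynomial division,
  -v**5 - 12v**3 + 121v**2 + 630v + 2232 = (v**3 - 5v**2 + 25v - 186)(-v**2 - 5v - 12) + (0)
Last nonzero remainder: -v**2 - 5v - 12. Dividing through by -1 gives the monic gcd v**2 + 5v + 12.

v**2 + 5v + 12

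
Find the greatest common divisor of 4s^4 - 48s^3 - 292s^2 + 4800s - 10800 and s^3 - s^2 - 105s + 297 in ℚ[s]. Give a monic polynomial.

Euclidean algorithm in ℚ[s]:
  4s^4 - 48s^3 - 292s^2 + 4800s - 10800 = (4s - 44)(s^3 - s^2 - 105s + 297) + (84s^2 - 1008s + 2268)
  s^3 - s^2 - 105s + 297 = ((1/84)s + 11/84)(84s^2 - 1008s + 2268) + (0)
Last nonzero remainder: 84s^2 - 1008s + 2268. Dividing through by 84 gives the monic gcd s^2 - 12s + 27.

s^2 - 12s + 27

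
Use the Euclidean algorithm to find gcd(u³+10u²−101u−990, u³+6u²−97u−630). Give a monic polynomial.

Euclidean algorithm in ℚ[u]:
  u³+10u²−101u−990 = (u³+6u²−97u−630) + (4u²−4u−360)
  u³+6u²−97u−630 = ((1/4)u+7/4)(4u²−4u−360) + (0)
Last nonzero remainder: 4u²−4u−360. Dividing through by 4 gives the monic gcd u²−u−90.

u²−u−90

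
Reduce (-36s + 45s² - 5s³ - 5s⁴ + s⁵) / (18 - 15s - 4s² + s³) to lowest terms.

(12s - 7s² + s³)/(-6 + s)

Apply the Euclidean algorithm:
  s⁵ - 5s⁴ - 5s³ + 45s² - 36s = (s² - s + 6)(s³ - 4s² - 15s + 18) + (36s² + 72s - 108)
  s³ - 4s² - 15s + 18 = ((1/36)s - 1/6)(36s² + 72s - 108) + (0)
Last nonzero remainder: 36s² + 72s - 108. Dividing through by 36 gives the monic gcd s² + 2s - 3.
Cancel s² + 2s - 3 from numerator and denominator to get the reduced form.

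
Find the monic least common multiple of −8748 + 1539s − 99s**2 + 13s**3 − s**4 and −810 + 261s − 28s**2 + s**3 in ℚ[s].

−87480 + 24138s − 2529s**2 + 229s**3 − 23s**4 + s**5

By polynomial division,
  −s**4 + 13s**3 − 99s**2 + 1539s − 8748 = (−s − 15)(s**3 − 28s**2 + 261s − 810) + (−258s**2 + 4644s − 20898)
  s**3 − 28s**2 + 261s − 810 = (−(1/258)s + 5/129)(−258s**2 + 4644s − 20898) + (0)
Last nonzero remainder: −258s**2 + 4644s − 20898. Dividing through by −258 gives the monic gcd s**2 − 18s + 81.
Then lcm(f, g) = f·g / gcd(f, g); expanding and making the result monic gives the answer.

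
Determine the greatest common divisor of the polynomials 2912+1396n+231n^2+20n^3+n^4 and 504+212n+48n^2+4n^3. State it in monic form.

7+n

Euclidean algorithm in ℚ[n]:
  n^4+20n^3+231n^2+1396n+2912 = ((1/4)n+2)(4n^3+48n^2+212n+504) + (82n^2+846n+1904)
  4n^3+48n^2+212n+504 = ((2/41)n+138/1681)(82n^2+846n+1904) + ((83496/1681)n+584472/1681)
  82n^2+846n+1904 = ((68921/41748)n+57154/10437)((83496/1681)n+584472/1681) + (0)
Last nonzero remainder: (83496/1681)n+584472/1681. Dividing through by 83496/1681 gives the monic gcd n+7.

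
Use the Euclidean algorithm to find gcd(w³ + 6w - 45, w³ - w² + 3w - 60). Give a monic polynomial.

w² + 3w + 15

Repeated division with remainder:
  w³ + 6w - 45 = (w³ - w² + 3w - 60) + (w² + 3w + 15)
  w³ - w² + 3w - 60 = (w - 4)(w² + 3w + 15) + (0)
The last nonzero remainder w² + 3w + 15 is already monic.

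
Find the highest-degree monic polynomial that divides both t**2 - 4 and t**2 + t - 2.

Apply the Euclidean algorithm:
  t**2 - 4 = (t**2 + t - 2) + (-t - 2)
  t**2 + t - 2 = (-t + 1)(-t - 2) + (0)
Last nonzero remainder: -t - 2. Dividing through by -1 gives the monic gcd t + 2.

t + 2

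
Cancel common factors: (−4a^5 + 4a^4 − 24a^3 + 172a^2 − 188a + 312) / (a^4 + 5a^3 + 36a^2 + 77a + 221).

(−4a^3 + 16a^2 − 20a + 24)/(a^2 + 2a + 17)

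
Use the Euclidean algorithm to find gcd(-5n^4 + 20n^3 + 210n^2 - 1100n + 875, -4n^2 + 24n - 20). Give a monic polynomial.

By polynomial division,
  -5n^4 + 20n^3 + 210n^2 - 1100n + 875 = ((5/4)n^2 + (5/2)n - 175/4)(-4n^2 + 24n - 20) + (0)
Last nonzero remainder: -4n^2 + 24n - 20. Dividing through by -4 gives the monic gcd n^2 - 6n + 5.

n^2 - 6n + 5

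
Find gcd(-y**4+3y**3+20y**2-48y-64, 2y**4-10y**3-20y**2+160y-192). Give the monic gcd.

y**2-16

Apply the Euclidean algorithm:
  -y**4+3y**3+20y**2-48y-64 = (-1/2)(2y**4-10y**3-20y**2+160y-192) + (-2y**3+10y**2+32y-160)
  2y**4-10y**3-20y**2+160y-192 = (-y)(-2y**3+10y**2+32y-160) + (12y**2-192)
  -2y**3+10y**2+32y-160 = (-(1/6)y+5/6)(12y**2-192) + (0)
Last nonzero remainder: 12y**2-192. Dividing through by 12 gives the monic gcd y**2-16.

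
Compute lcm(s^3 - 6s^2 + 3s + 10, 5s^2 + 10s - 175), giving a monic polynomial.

s^4 + s^3 - 39s^2 + 31s + 70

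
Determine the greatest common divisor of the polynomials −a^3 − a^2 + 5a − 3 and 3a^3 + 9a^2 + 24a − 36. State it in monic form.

By polynomial division,
  −a^3 − a^2 + 5a − 3 = (−1/3)(3a^3 + 9a^2 + 24a − 36) + (2a^2 + 13a − 15)
  3a^3 + 9a^2 + 24a − 36 = ((3/2)a − 21/4)(2a^2 + 13a − 15) + ((459/4)a − 459/4)
  2a^2 + 13a − 15 = ((8/459)a + 20/153)((459/4)a − 459/4) + (0)
Last nonzero remainder: (459/4)a − 459/4. Dividing through by 459/4 gives the monic gcd a − 1.

a − 1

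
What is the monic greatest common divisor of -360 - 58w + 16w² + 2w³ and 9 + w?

9 + w

Apply the Euclidean algorithm:
  2w³ + 16w² - 58w - 360 = (2w² - 2w - 40)(w + 9) + (0)
The last nonzero remainder w + 9 is already monic.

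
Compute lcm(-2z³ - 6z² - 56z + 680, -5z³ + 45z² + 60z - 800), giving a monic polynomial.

z⁵ - z⁴ - 16z³ - 548z² + 464z + 10880

Repeated division with remainder:
  -2z³ - 6z² - 56z + 680 = (2/5)(-5z³ + 45z² + 60z - 800) + (-24z² - 80z + 1000)
  -5z³ + 45z² + 60z - 800 = ((5/24)z - 185/72)(-24z² - 80z + 1000) + (-(3185/9)z + 15925/9)
  -24z² - 80z + 1000 = ((216/3185)z + 360/637)(-(3185/9)z + 15925/9) + (0)
Last nonzero remainder: -(3185/9)z + 15925/9. Dividing through by -3185/9 gives the monic gcd z - 5.
Then lcm(f, g) = f·g / gcd(f, g); expanding and making the result monic gives the answer.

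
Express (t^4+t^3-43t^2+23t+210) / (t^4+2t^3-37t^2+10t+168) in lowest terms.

By polynomial division,
  t^4+t^3-43t^2+23t+210 = (t^4+2t^3-37t^2+10t+168) + (-t^3-6t^2+13t+42)
  t^4+2t^3-37t^2+10t+168 = (-t+4)(-t^3-6t^2+13t+42) + (0)
Last nonzero remainder: -t^3-6t^2+13t+42. Dividing through by -1 gives the monic gcd t^3+6t^2-13t-42.
Cancel t^3+6t^2-13t-42 from numerator and denominator to get the reduced form.

(t-5)/(t-4)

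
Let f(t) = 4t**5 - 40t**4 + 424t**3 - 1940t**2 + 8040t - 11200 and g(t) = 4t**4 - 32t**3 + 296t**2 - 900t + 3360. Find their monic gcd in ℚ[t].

t**2 - 5t + 35

Apply the Euclidean algorithm:
  4t**5 - 40t**4 + 424t**3 - 1940t**2 + 8040t - 11200 = (t - 2)(4t**4 - 32t**3 + 296t**2 - 900t + 3360) + (64t**3 - 448t**2 + 2880t - 4480)
  4t**4 - 32t**3 + 296t**2 - 900t + 3360 = ((1/16)t - 1/16)(64t**3 - 448t**2 + 2880t - 4480) + (88t**2 - 440t + 3080)
  64t**3 - 448t**2 + 2880t - 4480 = ((8/11)t - 16/11)(88t**2 - 440t + 3080) + (0)
Last nonzero remainder: 88t**2 - 440t + 3080. Dividing through by 88 gives the monic gcd t**2 - 5t + 35.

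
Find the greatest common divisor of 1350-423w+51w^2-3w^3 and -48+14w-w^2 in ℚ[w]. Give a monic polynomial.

-6+w

Repeated division with remainder:
  -3w^3+51w^2-423w+1350 = (3w-9)(-w^2+14w-48) + (-153w+918)
  -w^2+14w-48 = ((1/153)w-8/153)(-153w+918) + (0)
Last nonzero remainder: -153w+918. Dividing through by -153 gives the monic gcd w-6.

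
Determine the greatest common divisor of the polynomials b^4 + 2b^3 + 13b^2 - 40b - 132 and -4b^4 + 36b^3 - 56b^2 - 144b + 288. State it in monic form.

By polynomial division,
  b^4 + 2b^3 + 13b^2 - 40b - 132 = (-1/4)(-4b^4 + 36b^3 - 56b^2 - 144b + 288) + (11b^3 - b^2 - 76b - 60)
  -4b^4 + 36b^3 - 56b^2 - 144b + 288 = (-(4/11)b + 392/121)(11b^3 - b^2 - 76b - 60) + (-(9728/121)b^2 + (9728/121)b + 58368/121)
  11b^3 - b^2 - 76b - 60 = (-(1331/9728)b - 605/4864)(-(9728/121)b^2 + (9728/121)b + 58368/121) + (0)
Last nonzero remainder: -(9728/121)b^2 + (9728/121)b + 58368/121. Dividing through by -9728/121 gives the monic gcd b^2 - b - 6.

b^2 - b - 6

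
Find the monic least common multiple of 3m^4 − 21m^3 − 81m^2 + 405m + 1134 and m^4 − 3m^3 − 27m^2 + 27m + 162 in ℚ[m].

m^5 − 10m^4 − 6m^3 + 216m^2 − 27m − 1134

Repeated division with remainder:
  3m^4 − 21m^3 − 81m^2 + 405m + 1134 = (3)(m^4 − 3m^3 − 27m^2 + 27m + 162) + (−12m^3 + 324m + 648)
  m^4 − 3m^3 − 27m^2 + 27m + 162 = (−(1/12)m + 1/4)(−12m^3 + 324m + 648) + (0)
Last nonzero remainder: −12m^3 + 324m + 648. Dividing through by −12 gives the monic gcd m^3 − 27m − 54.
Then lcm(f, g) = f·g / gcd(f, g); expanding and making the result monic gives the answer.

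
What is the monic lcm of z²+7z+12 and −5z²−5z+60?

z³+4z²−9z−36

Euclidean algorithm in ℚ[z]:
  z²+7z+12 = (−1/5)(−5z²−5z+60) + (6z+24)
  −5z²−5z+60 = (−(5/6)z+5/2)(6z+24) + (0)
Last nonzero remainder: 6z+24. Dividing through by 6 gives the monic gcd z+4.
Then lcm(f, g) = f·g / gcd(f, g); expanding and making the result monic gives the answer.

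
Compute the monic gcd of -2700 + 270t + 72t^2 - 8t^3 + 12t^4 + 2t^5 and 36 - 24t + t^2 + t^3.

By polynomial division,
  2t^5 + 12t^4 - 8t^3 + 72t^2 + 270t - 2700 = (2t^2 + 10t + 30)(t^3 + t^2 - 24t + 36) + (210t^2 + 630t - 3780)
  t^3 + t^2 - 24t + 36 = ((1/210)t - 1/105)(210t^2 + 630t - 3780) + (0)
Last nonzero remainder: 210t^2 + 630t - 3780. Dividing through by 210 gives the monic gcd t^2 + 3t - 18.

-18 + 3t + t^2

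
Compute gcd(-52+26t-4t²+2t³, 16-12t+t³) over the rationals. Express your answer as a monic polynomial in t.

Repeated division with remainder:
  2t³-4t²+26t-52 = (2)(t³-12t+16) + (-4t²+50t-84)
  t³-12t+16 = (-(1/4)t-25/8)(-4t²+50t-84) + ((493/4)t-493/2)
  -4t²+50t-84 = (-(16/493)t+168/493)((493/4)t-493/2) + (0)
Last nonzero remainder: (493/4)t-493/2. Dividing through by 493/4 gives the monic gcd t-2.

-2+t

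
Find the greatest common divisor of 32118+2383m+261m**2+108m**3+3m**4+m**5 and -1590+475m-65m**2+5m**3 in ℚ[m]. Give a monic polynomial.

By polynomial division,
  m**5+3m**4+108m**3+261m**2+2383m+32118 = ((1/5)m**2+(16/5)m+221/5)(5m**3-65m**2+475m-1590) + (1932m**2-13524m+102396)
  5m**3-65m**2+475m-1590 = ((5/1932)m-5/322)(1932m**2-13524m+102396) + (0)
Last nonzero remainder: 1932m**2-13524m+102396. Dividing through by 1932 gives the monic gcd m**2-7m+53.

53-7m+m**2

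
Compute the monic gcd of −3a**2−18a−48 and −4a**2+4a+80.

1

Euclidean algorithm in ℚ[a]:
  −3a**2−18a−48 = (3/4)(−4a**2+4a+80) + (−21a−108)
  −4a**2+4a+80 = ((4/21)a−172/147)(−21a−108) + (−2272/49)
  −21a−108 = ((1029/2272)a+1323/568)(−2272/49) + (0)
The last nonzero remainder is the constant −2272/49, so the polynomials are coprime and gcd = 1.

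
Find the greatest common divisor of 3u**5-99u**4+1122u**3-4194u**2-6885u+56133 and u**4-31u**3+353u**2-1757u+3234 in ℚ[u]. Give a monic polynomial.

u**2-18u+77

Euclidean algorithm in ℚ[u]:
  3u**5-99u**4+1122u**3-4194u**2-6885u+56133 = (3u-6)(u**4-31u**3+353u**2-1757u+3234) + (-123u**3+3195u**2-27129u+75537)
  u**4-31u**3+353u**2-1757u+3234 = (-(1/123)u+206/5043)(-123u**3+3195u**2-27129u+75537) + ((3240/1681)u**2-(58320/1681)u+249480/1681)
  -123u**3+3195u**2-27129u+75537 = (-(68921/1080)u+183229/360)((3240/1681)u**2-(58320/1681)u+249480/1681) + (0)
Last nonzero remainder: (3240/1681)u**2-(58320/1681)u+249480/1681. Dividing through by 3240/1681 gives the monic gcd u**2-18u+77.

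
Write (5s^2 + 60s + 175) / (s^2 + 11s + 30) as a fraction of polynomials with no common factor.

Apply the Euclidean algorithm:
  5s^2 + 60s + 175 = (5)(s^2 + 11s + 30) + (5s + 25)
  s^2 + 11s + 30 = ((1/5)s + 6/5)(5s + 25) + (0)
Last nonzero remainder: 5s + 25. Dividing through by 5 gives the monic gcd s + 5.
Cancel s + 5 from numerator and denominator to get the reduced form.

(5s + 35)/(s + 6)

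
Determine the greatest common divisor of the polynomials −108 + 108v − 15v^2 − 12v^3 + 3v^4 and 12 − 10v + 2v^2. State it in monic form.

Euclidean algorithm in ℚ[v]:
  3v^4 − 12v^3 − 15v^2 + 108v − 108 = ((3/2)v^2 + (3/2)v − 9)(2v^2 − 10v + 12) + (0)
Last nonzero remainder: 2v^2 − 10v + 12. Dividing through by 2 gives the monic gcd v^2 − 5v + 6.

6 − 5v + v^2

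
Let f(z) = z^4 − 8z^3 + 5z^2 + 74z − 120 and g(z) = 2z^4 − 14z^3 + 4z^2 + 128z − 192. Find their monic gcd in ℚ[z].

Euclidean algorithm in ℚ[z]:
  z^4 − 8z^3 + 5z^2 + 74z − 120 = (1/2)(2z^4 − 14z^3 + 4z^2 + 128z − 192) + (−z^3 + 3z^2 + 10z − 24)
  2z^4 − 14z^3 + 4z^2 + 128z − 192 = (−2z + 8)(−z^3 + 3z^2 + 10z − 24) + (0)
Last nonzero remainder: −z^3 + 3z^2 + 10z − 24. Dividing through by −1 gives the monic gcd z^3 − 3z^2 − 10z + 24.

z^3 − 3z^2 − 10z + 24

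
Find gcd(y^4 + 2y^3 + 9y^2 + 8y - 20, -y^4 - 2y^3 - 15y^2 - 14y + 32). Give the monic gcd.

Euclidean algorithm in ℚ[y]:
  y^4 + 2y^3 + 9y^2 + 8y - 20 = (-1)(-y^4 - 2y^3 - 15y^2 - 14y + 32) + (-6y^2 - 6y + 12)
  -y^4 - 2y^3 - 15y^2 - 14y + 32 = ((1/6)y^2 + (1/6)y + 8/3)(-6y^2 - 6y + 12) + (0)
Last nonzero remainder: -6y^2 - 6y + 12. Dividing through by -6 gives the monic gcd y^2 + y - 2.

y^2 + y - 2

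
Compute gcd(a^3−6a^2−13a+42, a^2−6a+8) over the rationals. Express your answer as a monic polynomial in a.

a−2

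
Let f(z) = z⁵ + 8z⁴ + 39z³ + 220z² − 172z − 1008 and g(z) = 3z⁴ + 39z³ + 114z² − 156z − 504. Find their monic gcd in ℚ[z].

By polynomial division,
  z⁵ + 8z⁴ + 39z³ + 220z² − 172z − 1008 = ((1/3)z − 5/3)(3z⁴ + 39z³ + 114z² − 156z − 504) + (66z³ + 462z² − 264z − 1848)
  3z⁴ + 39z³ + 114z² − 156z − 504 = ((1/22)z + 3/11)(66z³ + 462z² − 264z − 1848) + (0)
Last nonzero remainder: 66z³ + 462z² − 264z − 1848. Dividing through by 66 gives the monic gcd z³ + 7z² − 4z − 28.

z³ + 7z² − 4z − 28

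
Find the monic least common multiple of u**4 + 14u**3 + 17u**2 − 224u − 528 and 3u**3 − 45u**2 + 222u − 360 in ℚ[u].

u**6 + 3u**5 − 107u**4 + 9u**3 + 2446u**2 − 912u − 15840

By polynomial division,
  u**4 + 14u**3 + 17u**2 − 224u − 528 = ((1/3)u + 29/3)(3u**3 − 45u**2 + 222u − 360) + (378u**2 − 2250u + 2952)
  3u**3 − 45u**2 + 222u − 360 = ((1/126)u − 95/1323)(378u**2 − 2250u + 2952) + ((5440/147)u − 21760/147)
  378u**2 − 2250u + 2952 = ((27783/2720)u − 54243/2720)((5440/147)u − 21760/147) + (0)
Last nonzero remainder: (5440/147)u − 21760/147. Dividing through by 5440/147 gives the monic gcd u − 4.
Then lcm(f, g) = f·g / gcd(f, g); expanding and making the result monic gives the answer.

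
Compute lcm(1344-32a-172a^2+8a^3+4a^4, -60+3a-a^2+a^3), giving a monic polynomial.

5040+888a-333a^2-107a^3-22a^4+5a^5+a^6

Euclidean algorithm in ℚ[a]:
  4a^4+8a^3-172a^2-32a+1344 = (4a+12)(a^3-a^2+3a-60) + (-172a^2+172a+2064)
  a^3-a^2+3a-60 = (-(1/172)a)(-172a^2+172a+2064) + (15a-60)
  -172a^2+172a+2064 = (-(172/15)a-172/5)(15a-60) + (0)
Last nonzero remainder: 15a-60. Dividing through by 15 gives the monic gcd a-4.
Then lcm(f, g) = f·g / gcd(f, g); expanding and making the result monic gives the answer.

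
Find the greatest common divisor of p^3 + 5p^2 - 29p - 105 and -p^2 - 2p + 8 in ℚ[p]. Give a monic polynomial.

Euclidean algorithm in ℚ[p]:
  p^3 + 5p^2 - 29p - 105 = (-p - 3)(-p^2 - 2p + 8) + (-27p - 81)
  -p^2 - 2p + 8 = ((1/27)p - 1/27)(-27p - 81) + (5)
  -27p - 81 = (-(27/5)p - 81/5)(5) + (0)
The last nonzero remainder is the constant 5, so the polynomials are coprime and gcd = 1.

1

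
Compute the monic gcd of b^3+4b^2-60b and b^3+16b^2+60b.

b^2+10b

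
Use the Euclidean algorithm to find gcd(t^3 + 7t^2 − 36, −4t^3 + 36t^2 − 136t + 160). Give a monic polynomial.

t − 2

Apply the Euclidean algorithm:
  t^3 + 7t^2 − 36 = (−1/4)(−4t^3 + 36t^2 − 136t + 160) + (16t^2 − 34t + 4)
  −4t^3 + 36t^2 − 136t + 160 = (−(1/4)t + 55/32)(16t^2 − 34t + 4) + (−(1225/16)t + 1225/8)
  16t^2 − 34t + 4 = (−(256/1225)t + 32/1225)(−(1225/16)t + 1225/8) + (0)
Last nonzero remainder: −(1225/16)t + 1225/8. Dividing through by −1225/16 gives the monic gcd t − 2.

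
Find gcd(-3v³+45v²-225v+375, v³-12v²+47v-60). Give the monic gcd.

v-5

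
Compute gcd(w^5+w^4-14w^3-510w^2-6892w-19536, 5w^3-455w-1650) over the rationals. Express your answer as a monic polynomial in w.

w^2-5w-66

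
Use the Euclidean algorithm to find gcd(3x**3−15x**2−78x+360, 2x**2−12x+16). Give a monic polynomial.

x−4

Euclidean algorithm in ℚ[x]:
  3x**3−15x**2−78x+360 = ((3/2)x+3/2)(2x**2−12x+16) + (−84x+336)
  2x**2−12x+16 = (−(1/42)x+1/21)(−84x+336) + (0)
Last nonzero remainder: −84x+336. Dividing through by −84 gives the monic gcd x−4.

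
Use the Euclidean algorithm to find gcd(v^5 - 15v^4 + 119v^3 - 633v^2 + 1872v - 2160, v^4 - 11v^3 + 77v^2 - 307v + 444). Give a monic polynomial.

v^2 - 7v + 12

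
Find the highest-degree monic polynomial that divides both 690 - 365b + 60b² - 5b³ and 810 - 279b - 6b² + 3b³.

-3 + b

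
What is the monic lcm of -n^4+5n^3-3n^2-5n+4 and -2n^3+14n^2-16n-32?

By polynomial division,
  -n^4+5n^3-3n^2-5n+4 = ((1/2)n+1)(-2n^3+14n^2-16n-32) + (-9n^2+27n+36)
  -2n^3+14n^2-16n-32 = ((2/9)n-8/9)(-9n^2+27n+36) + (0)
Last nonzero remainder: -9n^2+27n+36. Dividing through by -9 gives the monic gcd n^2-3n-4.
Then lcm(f, g) = f·g / gcd(f, g); expanding and making the result monic gives the answer.

n^5-9n^4+23n^3-7n^2-24n+16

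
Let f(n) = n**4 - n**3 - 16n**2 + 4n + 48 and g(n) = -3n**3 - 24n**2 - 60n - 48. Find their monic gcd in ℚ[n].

Repeated division with remainder:
  n**4 - n**3 - 16n**2 + 4n + 48 = (-(1/3)n + 3)(-3n**3 - 24n**2 - 60n - 48) + (36n**2 + 168n + 192)
  -3n**3 - 24n**2 - 60n - 48 = (-(1/12)n - 5/18)(36n**2 + 168n + 192) + ((8/3)n + 16/3)
  36n**2 + 168n + 192 = ((27/2)n + 36)((8/3)n + 16/3) + (0)
Last nonzero remainder: (8/3)n + 16/3. Dividing through by 8/3 gives the monic gcd n + 2.

n + 2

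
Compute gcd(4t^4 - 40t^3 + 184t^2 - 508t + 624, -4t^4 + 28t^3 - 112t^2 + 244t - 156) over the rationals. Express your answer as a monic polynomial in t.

t^3 - 6t^2 + 22t - 39

Euclidean algorithm in ℚ[t]:
  4t^4 - 40t^3 + 184t^2 - 508t + 624 = (-1)(-4t^4 + 28t^3 - 112t^2 + 244t - 156) + (-12t^3 + 72t^2 - 264t + 468)
  -4t^4 + 28t^3 - 112t^2 + 244t - 156 = ((1/3)t - 1/3)(-12t^3 + 72t^2 - 264t + 468) + (0)
Last nonzero remainder: -12t^3 + 72t^2 - 264t + 468. Dividing through by -12 gives the monic gcd t^3 - 6t^2 + 22t - 39.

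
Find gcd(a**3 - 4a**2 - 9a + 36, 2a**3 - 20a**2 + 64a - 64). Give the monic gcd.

Repeated division with remainder:
  a**3 - 4a**2 - 9a + 36 = (1/2)(2a**3 - 20a**2 + 64a - 64) + (6a**2 - 41a + 68)
  2a**3 - 20a**2 + 64a - 64 = ((1/3)a - 19/18)(6a**2 - 41a + 68) + (-(35/18)a + 70/9)
  6a**2 - 41a + 68 = (-(108/35)a + 306/35)(-(35/18)a + 70/9) + (0)
Last nonzero remainder: -(35/18)a + 70/9. Dividing through by -35/18 gives the monic gcd a - 4.

a - 4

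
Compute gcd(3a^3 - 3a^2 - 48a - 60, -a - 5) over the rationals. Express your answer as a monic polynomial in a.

1

By polynomial division,
  3a^3 - 3a^2 - 48a - 60 = (-3a^2 + 18a - 42)(-a - 5) + (-270)
  -a - 5 = ((1/270)a + 1/54)(-270) + (0)
The last nonzero remainder is the constant -270, so the polynomials are coprime and gcd = 1.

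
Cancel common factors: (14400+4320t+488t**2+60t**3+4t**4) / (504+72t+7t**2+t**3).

Apply the Euclidean algorithm:
  4t**4+60t**3+488t**2+4320t+14400 = (4t+32)(t**3+7t**2+72t+504) + (−24t**2−1728)
  t**3+7t**2+72t+504 = (−(1/24)t−7/24)(−24t**2−1728) + (0)
Last nonzero remainder: −24t**2−1728. Dividing through by −24 gives the monic gcd t**2+72.
Cancel t**2+72 from numerator and denominator to get the reduced form.

(200+60t+4t**2)/(7+t)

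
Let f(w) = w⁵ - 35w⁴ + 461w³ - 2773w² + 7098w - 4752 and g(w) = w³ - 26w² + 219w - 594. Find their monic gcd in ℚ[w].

Euclidean algorithm in ℚ[w]:
  w⁵ - 35w⁴ + 461w³ - 2773w² + 7098w - 4752 = (w² - 9w + 8)(w³ - 26w² + 219w - 594) + (0)
The last nonzero remainder w³ - 26w² + 219w - 594 is already monic.

w³ - 26w² + 219w - 594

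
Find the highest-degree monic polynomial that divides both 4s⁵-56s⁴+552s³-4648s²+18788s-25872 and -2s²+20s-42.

s²-10s+21

Repeated division with remainder:
  4s⁵-56s⁴+552s³-4648s²+18788s-25872 = (-2s³+8s²-154s+616)(-2s²+20s-42) + (0)
Last nonzero remainder: -2s²+20s-42. Dividing through by -2 gives the monic gcd s²-10s+21.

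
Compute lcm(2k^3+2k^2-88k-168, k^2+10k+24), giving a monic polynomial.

k^4+5k^3-40k^2-260k-336

Euclidean algorithm in ℚ[k]:
  2k^3+2k^2-88k-168 = (2k-18)(k^2+10k+24) + (44k+264)
  k^2+10k+24 = ((1/44)k+1/11)(44k+264) + (0)
Last nonzero remainder: 44k+264. Dividing through by 44 gives the monic gcd k+6.
Then lcm(f, g) = f·g / gcd(f, g); expanding and making the result monic gives the answer.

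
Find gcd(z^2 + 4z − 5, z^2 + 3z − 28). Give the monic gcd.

Apply the Euclidean algorithm:
  z^2 + 4z − 5 = (z^2 + 3z − 28) + (z + 23)
  z^2 + 3z − 28 = (z − 20)(z + 23) + (432)
  z + 23 = ((1/432)z + 23/432)(432) + (0)
The last nonzero remainder is the constant 432, so the polynomials are coprime and gcd = 1.

1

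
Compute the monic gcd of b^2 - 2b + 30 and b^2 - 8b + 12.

1

Apply the Euclidean algorithm:
  b^2 - 2b + 30 = (b^2 - 8b + 12) + (6b + 18)
  b^2 - 8b + 12 = ((1/6)b - 11/6)(6b + 18) + (45)
  6b + 18 = ((2/15)b + 2/5)(45) + (0)
The last nonzero remainder is the constant 45, so the polynomials are coprime and gcd = 1.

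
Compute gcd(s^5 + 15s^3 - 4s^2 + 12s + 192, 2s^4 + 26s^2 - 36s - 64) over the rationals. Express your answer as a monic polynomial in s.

s^2 + s + 16

Euclidean algorithm in ℚ[s]:
  s^5 + 15s^3 - 4s^2 + 12s + 192 = ((1/2)s)(2s^4 + 26s^2 - 36s - 64) + (2s^3 + 14s^2 + 44s + 192)
  2s^4 + 26s^2 - 36s - 64 = (s - 7)(2s^3 + 14s^2 + 44s + 192) + (80s^2 + 80s + 1280)
  2s^3 + 14s^2 + 44s + 192 = ((1/40)s + 3/20)(80s^2 + 80s + 1280) + (0)
Last nonzero remainder: 80s^2 + 80s + 1280. Dividing through by 80 gives the monic gcd s^2 + s + 16.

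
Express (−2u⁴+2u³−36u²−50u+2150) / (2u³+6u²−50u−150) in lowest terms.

(−u²+u−43)/(u+3)

By polynomial division,
  −2u⁴+2u³−36u²−50u+2150 = (−u+4)(2u³+6u²−50u−150) + (−110u²+2750)
  2u³+6u²−50u−150 = (−(1/55)u−3/55)(−110u²+2750) + (0)
Last nonzero remainder: −110u²+2750. Dividing through by −110 gives the monic gcd u²−25.
Cancel u²−25 from numerator and denominator to get the reduced form.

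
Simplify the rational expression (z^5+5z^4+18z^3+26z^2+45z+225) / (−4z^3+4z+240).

(−z^3−z^2+z−15)/(4z−16)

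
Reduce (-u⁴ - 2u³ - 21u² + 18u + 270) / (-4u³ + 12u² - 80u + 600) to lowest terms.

Repeated division with remainder:
  -u⁴ - 2u³ - 21u² + 18u + 270 = ((1/4)u + 5/4)(-4u³ + 12u² - 80u + 600) + (-16u² - 32u - 480)
  -4u³ + 12u² - 80u + 600 = ((1/4)u - 5/4)(-16u² - 32u - 480) + (0)
Last nonzero remainder: -16u² - 32u - 480. Dividing through by -16 gives the monic gcd u² + 2u + 30.
Cancel u² + 2u + 30 from numerator and denominator to get the reduced form.

(u² - 9)/(4u - 20)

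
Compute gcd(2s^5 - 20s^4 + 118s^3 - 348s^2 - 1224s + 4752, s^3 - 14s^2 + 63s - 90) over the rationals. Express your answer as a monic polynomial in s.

s^2 - 9s + 18

Repeated division with remainder:
  2s^5 - 20s^4 + 118s^3 - 348s^2 - 1224s + 4752 = (2s^2 + 8s + 104)(s^3 - 14s^2 + 63s - 90) + (784s^2 - 7056s + 14112)
  s^3 - 14s^2 + 63s - 90 = ((1/784)s - 5/784)(784s^2 - 7056s + 14112) + (0)
Last nonzero remainder: 784s^2 - 7056s + 14112. Dividing through by 784 gives the monic gcd s^2 - 9s + 18.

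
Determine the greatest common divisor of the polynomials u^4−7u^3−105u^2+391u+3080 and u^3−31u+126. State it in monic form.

u+7

Repeated division with remainder:
  u^4−7u^3−105u^2+391u+3080 = (u−7)(u^3−31u+126) + (−74u^2+48u+3962)
  u^3−31u+126 = (−(1/74)u−12/1369)(−74u^2+48u+3962) + ((31434/1369)u+220038/1369)
  −74u^2+48u+3962 = (−(50653/15717)u+387427/15717)((31434/1369)u+220038/1369) + (0)
Last nonzero remainder: (31434/1369)u+220038/1369. Dividing through by 31434/1369 gives the monic gcd u+7.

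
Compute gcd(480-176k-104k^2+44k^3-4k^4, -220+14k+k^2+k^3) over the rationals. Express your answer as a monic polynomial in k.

-5+k

By polynomial division,
  -4k^4+44k^3-104k^2-176k+480 = (-4k+48)(k^3+k^2+14k-220) + (-96k^2-1728k+11040)
  k^3+k^2+14k-220 = (-(1/96)k+17/96)(-96k^2-1728k+11040) + (435k-2175)
  -96k^2-1728k+11040 = (-(32/145)k-736/145)(435k-2175) + (0)
Last nonzero remainder: 435k-2175. Dividing through by 435 gives the monic gcd k-5.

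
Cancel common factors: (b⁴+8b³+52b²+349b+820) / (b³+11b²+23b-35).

(b³+3b²+37b+164)/(b²+6b-7)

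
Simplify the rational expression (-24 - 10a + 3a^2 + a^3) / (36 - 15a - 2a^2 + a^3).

(2 + a)/(-3 + a)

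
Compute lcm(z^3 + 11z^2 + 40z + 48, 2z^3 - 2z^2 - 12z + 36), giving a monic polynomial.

Apply the Euclidean algorithm:
  z^3 + 11z^2 + 40z + 48 = (1/2)(2z^3 - 2z^2 - 12z + 36) + (12z^2 + 46z + 30)
  2z^3 - 2z^2 - 12z + 36 = ((1/6)z - 29/36)(12z^2 + 46z + 30) + ((361/18)z + 361/6)
  12z^2 + 46z + 30 = ((216/361)z + 180/361)((361/18)z + 361/6) + (0)
Last nonzero remainder: (361/18)z + 361/6. Dividing through by 361/18 gives the monic gcd z + 3.
Then lcm(f, g) = f·g / gcd(f, g); expanding and making the result monic gives the answer.

z^5 + 7z^4 + 2z^3 - 46z^2 + 48z + 288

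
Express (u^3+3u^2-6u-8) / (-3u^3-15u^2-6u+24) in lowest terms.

(-u^2+u+2)/(3u^2+3u-6)

Repeated division with remainder:
  u^3+3u^2-6u-8 = (-1/3)(-3u^3-15u^2-6u+24) + (-2u^2-8u)
  -3u^3-15u^2-6u+24 = ((3/2)u+3/2)(-2u^2-8u) + (6u+24)
  -2u^2-8u = (-(1/3)u)(6u+24) + (0)
Last nonzero remainder: 6u+24. Dividing through by 6 gives the monic gcd u+4.
Cancel u+4 from numerator and denominator to get the reduced form.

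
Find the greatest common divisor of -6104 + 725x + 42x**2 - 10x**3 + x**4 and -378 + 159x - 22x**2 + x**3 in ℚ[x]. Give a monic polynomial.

-7 + x

Apply the Euclidean algorithm:
  x**4 - 10x**3 + 42x**2 + 725x - 6104 = (x + 12)(x**3 - 22x**2 + 159x - 378) + (147x**2 - 805x - 1568)
  x**3 - 22x**2 + 159x - 378 = ((1/147)x - 347/3087)(147x**2 - 805x - 1568) + ((34918/441)x - 34918/63)
  147x**2 - 805x - 1568 = ((64827/34918)x + 49392/17459)((34918/441)x - 34918/63) + (0)
Last nonzero remainder: (34918/441)x - 34918/63. Dividing through by 34918/441 gives the monic gcd x - 7.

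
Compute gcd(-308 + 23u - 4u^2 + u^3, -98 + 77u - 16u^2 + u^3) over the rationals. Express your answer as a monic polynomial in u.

-7 + u

By polynomial division,
  u^3 - 4u^2 + 23u - 308 = (u^3 - 16u^2 + 77u - 98) + (12u^2 - 54u - 210)
  u^3 - 16u^2 + 77u - 98 = ((1/12)u - 23/24)(12u^2 - 54u - 210) + ((171/4)u - 1197/4)
  12u^2 - 54u - 210 = ((16/57)u + 40/57)((171/4)u - 1197/4) + (0)
Last nonzero remainder: (171/4)u - 1197/4. Dividing through by 171/4 gives the monic gcd u - 7.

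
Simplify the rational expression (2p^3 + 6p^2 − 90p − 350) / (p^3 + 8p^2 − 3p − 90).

Euclidean algorithm in ℚ[p]:
  2p^3 + 6p^2 − 90p − 350 = (2)(p^3 + 8p^2 − 3p − 90) + (−10p^2 − 84p − 170)
  p^3 + 8p^2 − 3p − 90 = (−(1/10)p + 1/25)(−10p^2 − 84p − 170) + (−(416/25)p − 416/5)
  −10p^2 − 84p − 170 = ((125/208)p + 425/208)(−(416/25)p − 416/5) + (0)
Last nonzero remainder: −(416/25)p − 416/5. Dividing through by −416/25 gives the monic gcd p + 5.
Cancel p + 5 from numerator and denominator to get the reduced form.

(2p^2 − 4p − 70)/(p^2 + 3p − 18)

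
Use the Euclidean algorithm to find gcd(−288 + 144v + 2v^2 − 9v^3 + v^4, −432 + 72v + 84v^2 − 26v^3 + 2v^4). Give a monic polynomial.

18 − 9v + v^2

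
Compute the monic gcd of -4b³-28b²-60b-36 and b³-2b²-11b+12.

b+3

Apply the Euclidean algorithm:
  -4b³-28b²-60b-36 = (-4)(b³-2b²-11b+12) + (-36b²-104b+12)
  b³-2b²-11b+12 = (-(1/36)b+11/81)(-36b²-104b+12) + ((280/81)b+280/27)
  -36b²-104b+12 = (-(729/70)b+81/70)((280/81)b+280/27) + (0)
Last nonzero remainder: (280/81)b+280/27. Dividing through by 280/81 gives the monic gcd b+3.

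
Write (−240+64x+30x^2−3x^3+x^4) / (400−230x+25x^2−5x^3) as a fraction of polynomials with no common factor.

(−120−28x+x^2−x^3)/(200−15x+5x^2)

By polynomial division,
  x^4−3x^3+30x^2+64x−240 = (−(1/5)x−2/5)(−5x^3+25x^2−230x+400) + (−6x^2+52x−80)
  −5x^3+25x^2−230x+400 = ((5/6)x+55/18)(−6x^2+52x−80) + (−(2900/9)x+5800/9)
  −6x^2+52x−80 = ((27/1450)x−18/145)(−(2900/9)x+5800/9) + (0)
Last nonzero remainder: −(2900/9)x+5800/9. Dividing through by −2900/9 gives the monic gcd x−2.
Cancel x−2 from numerator and denominator to get the reduced form.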